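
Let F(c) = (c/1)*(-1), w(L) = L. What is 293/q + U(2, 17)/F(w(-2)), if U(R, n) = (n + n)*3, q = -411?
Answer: 20668/411 ≈ 50.287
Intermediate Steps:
U(R, n) = 6*n (U(R, n) = (2*n)*3 = 6*n)
F(c) = -c (F(c) = (c*1)*(-1) = c*(-1) = -c)
293/q + U(2, 17)/F(w(-2)) = 293/(-411) + (6*17)/((-1*(-2))) = 293*(-1/411) + 102/2 = -293/411 + 102*(½) = -293/411 + 51 = 20668/411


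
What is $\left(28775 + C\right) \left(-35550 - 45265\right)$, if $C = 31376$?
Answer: $-4861103065$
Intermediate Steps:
$\left(28775 + C\right) \left(-35550 - 45265\right) = \left(28775 + 31376\right) \left(-35550 - 45265\right) = 60151 \left(-80815\right) = -4861103065$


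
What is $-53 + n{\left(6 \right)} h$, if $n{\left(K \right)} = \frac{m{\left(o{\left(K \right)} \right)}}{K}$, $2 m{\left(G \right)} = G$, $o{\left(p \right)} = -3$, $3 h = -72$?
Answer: $-47$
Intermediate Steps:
$h = -24$ ($h = \frac{1}{3} \left(-72\right) = -24$)
$m{\left(G \right)} = \frac{G}{2}$
$n{\left(K \right)} = - \frac{3}{2 K}$ ($n{\left(K \right)} = \frac{\frac{1}{2} \left(-3\right)}{K} = - \frac{3}{2 K}$)
$-53 + n{\left(6 \right)} h = -53 + - \frac{3}{2 \cdot 6} \left(-24\right) = -53 + \left(- \frac{3}{2}\right) \frac{1}{6} \left(-24\right) = -53 - -6 = -53 + 6 = -47$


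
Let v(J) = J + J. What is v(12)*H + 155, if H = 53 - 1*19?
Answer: 971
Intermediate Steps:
v(J) = 2*J
H = 34 (H = 53 - 19 = 34)
v(12)*H + 155 = (2*12)*34 + 155 = 24*34 + 155 = 816 + 155 = 971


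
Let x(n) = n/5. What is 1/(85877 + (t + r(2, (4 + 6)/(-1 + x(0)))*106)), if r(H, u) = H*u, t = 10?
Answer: 1/83767 ≈ 1.1938e-5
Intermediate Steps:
x(n) = n/5 (x(n) = n*(⅕) = n/5)
1/(85877 + (t + r(2, (4 + 6)/(-1 + x(0)))*106)) = 1/(85877 + (10 + (2*((4 + 6)/(-1 + (⅕)*0)))*106)) = 1/(85877 + (10 + (2*(10/(-1 + 0)))*106)) = 1/(85877 + (10 + (2*(10/(-1)))*106)) = 1/(85877 + (10 + (2*(10*(-1)))*106)) = 1/(85877 + (10 + (2*(-10))*106)) = 1/(85877 + (10 - 20*106)) = 1/(85877 + (10 - 2120)) = 1/(85877 - 2110) = 1/83767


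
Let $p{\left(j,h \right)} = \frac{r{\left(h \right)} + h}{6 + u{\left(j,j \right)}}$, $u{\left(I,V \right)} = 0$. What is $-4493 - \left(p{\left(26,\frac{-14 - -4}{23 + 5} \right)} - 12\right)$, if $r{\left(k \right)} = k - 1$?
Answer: $- \frac{31365}{7} \approx -4480.7$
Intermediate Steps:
$r{\left(k \right)} = -1 + k$ ($r{\left(k \right)} = k - 1 = -1 + k$)
$p{\left(j,h \right)} = - \frac{1}{6} + \frac{h}{3}$ ($p{\left(j,h \right)} = \frac{\left(-1 + h\right) + h}{6 + 0} = \frac{-1 + 2 h}{6} = \left(-1 + 2 h\right) \frac{1}{6} = - \frac{1}{6} + \frac{h}{3}$)
$-4493 - \left(p{\left(26,\frac{-14 - -4}{23 + 5} \right)} - 12\right) = -4493 - \left(\left(- \frac{1}{6} + \frac{\left(-14 - -4\right) \frac{1}{23 + 5}}{3}\right) - 12\right) = -4493 - \left(\left(- \frac{1}{6} + \frac{\left(-14 + 4\right) \frac{1}{28}}{3}\right) - 12\right) = -4493 - \left(\left(- \frac{1}{6} + \frac{\left(-10\right) \frac{1}{28}}{3}\right) - 12\right) = -4493 - \left(\left(- \frac{1}{6} + \frac{1}{3} \left(- \frac{5}{14}\right)\right) - 12\right) = -4493 - \left(\left(- \frac{1}{6} - \frac{5}{42}\right) - 12\right) = -4493 - \left(- \frac{2}{7} - 12\right) = -4493 - - \frac{86}{7} = -4493 + \frac{86}{7} = - \frac{31365}{7}$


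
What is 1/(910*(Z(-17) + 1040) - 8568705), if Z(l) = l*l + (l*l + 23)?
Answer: -1/7075395 ≈ -1.4133e-7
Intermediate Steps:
Z(l) = 23 + 2*l² (Z(l) = l² + (l² + 23) = l² + (23 + l²) = 23 + 2*l²)
1/(910*(Z(-17) + 1040) - 8568705) = 1/(910*((23 + 2*(-17)²) + 1040) - 8568705) = 1/(910*((23 + 2*289) + 1040) - 8568705) = 1/(910*((23 + 578) + 1040) - 8568705) = 1/(910*(601 + 1040) - 8568705) = 1/(910*1641 - 8568705) = 1/(1493310 - 8568705) = 1/(-7075395) = -1/7075395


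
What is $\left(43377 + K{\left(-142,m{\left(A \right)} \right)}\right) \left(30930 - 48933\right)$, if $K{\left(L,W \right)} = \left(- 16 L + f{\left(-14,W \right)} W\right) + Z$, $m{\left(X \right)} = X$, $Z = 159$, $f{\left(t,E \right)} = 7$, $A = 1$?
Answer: $-824807445$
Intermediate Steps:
$K{\left(L,W \right)} = 159 - 16 L + 7 W$ ($K{\left(L,W \right)} = \left(- 16 L + 7 W\right) + 159 = 159 - 16 L + 7 W$)
$\left(43377 + K{\left(-142,m{\left(A \right)} \right)}\right) \left(30930 - 48933\right) = \left(43377 + \left(159 - -2272 + 7 \cdot 1\right)\right) \left(30930 - 48933\right) = \left(43377 + \left(159 + 2272 + 7\right)\right) \left(-18003\right) = \left(43377 + 2438\right) \left(-18003\right) = 45815 \left(-18003\right) = -824807445$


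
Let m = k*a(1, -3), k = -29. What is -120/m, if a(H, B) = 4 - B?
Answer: 120/203 ≈ 0.59113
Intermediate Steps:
m = -203 (m = -29*(4 - 1*(-3)) = -29*(4 + 3) = -29*7 = -203)
-120/m = -120/(-203) = -120*(-1/203) = 120/203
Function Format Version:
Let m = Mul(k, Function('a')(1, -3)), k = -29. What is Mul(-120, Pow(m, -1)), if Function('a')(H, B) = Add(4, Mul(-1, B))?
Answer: Rational(120, 203) ≈ 0.59113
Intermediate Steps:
m = -203 (m = Mul(-29, Add(4, Mul(-1, -3))) = Mul(-29, Add(4, 3)) = Mul(-29, 7) = -203)
Mul(-120, Pow(m, -1)) = Mul(-120, Pow(-203, -1)) = Mul(-120, Rational(-1, 203)) = Rational(120, 203)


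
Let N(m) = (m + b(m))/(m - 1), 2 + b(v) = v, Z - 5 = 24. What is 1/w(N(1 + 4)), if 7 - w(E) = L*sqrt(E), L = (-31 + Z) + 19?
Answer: -7/529 - 17*sqrt(2)/529 ≈ -0.058680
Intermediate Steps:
Z = 29 (Z = 5 + 24 = 29)
b(v) = -2 + v
N(m) = (-2 + 2*m)/(-1 + m) (N(m) = (m + (-2 + m))/(m - 1) = (-2 + 2*m)/(-1 + m))
L = 17 (L = (-31 + 29) + 19 = -2 + 19 = 17)
w(E) = 7 - 17*sqrt(E)
1/w(N(1 + 4)) = 1/(7 - 17*sqrt(2))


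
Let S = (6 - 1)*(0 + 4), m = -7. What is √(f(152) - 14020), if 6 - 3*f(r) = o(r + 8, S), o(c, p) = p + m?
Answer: I*√126201/3 ≈ 118.42*I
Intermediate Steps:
S = 20 (S = 5*4 = 20)
o(c, p) = -7 + p (o(c, p) = p - 7 = -7 + p)
f(r) = -7/3 (f(r) = 2 - (-7 + 20)/3 = 2 - ⅓*13 = 2 - 13/3 = -7/3)
√(f(152) - 14020) = √(-7/3 - 14020) = √(-42067/3) = I*√126201/3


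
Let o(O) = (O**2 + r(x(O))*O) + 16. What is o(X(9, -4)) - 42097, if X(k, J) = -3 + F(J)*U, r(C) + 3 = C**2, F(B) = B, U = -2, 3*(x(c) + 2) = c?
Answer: -378634/9 ≈ -42070.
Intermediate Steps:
x(c) = -2 + c/3
r(C) = -3 + C**2
X(k, J) = -3 - 2*J (X(k, J) = -3 + J*(-2) = -3 - 2*J)
o(O) = 16 + O**2 + O*(-3 + (-2 + O/3)**2) (o(O) = (O**2 + (-3 + (-2 + O/3)**2)*O) + 16 = (O**2 + O*(-3 + (-2 + O/3)**2)) + 16 = 16 + O**2 + O*(-3 + (-2 + O/3)**2))
o(X(9, -4)) - 42097 = (16 + (-3 - 2*(-4)) - (-3 - 2*(-4))**2/3 + (-3 - 2*(-4))**3/9) - 42097 = (16 + (-3 + 8) - (-3 + 8)**2/3 + (-3 + 8)**3/9) - 42097 = (16 + 5 - 1/3*5**2 + (1/9)*5**3) - 42097 = (16 + 5 - 1/3*25 + (1/9)*125) - 42097 = (16 + 5 - 25/3 + 125/9) - 42097 = 239/9 - 42097 = -378634/9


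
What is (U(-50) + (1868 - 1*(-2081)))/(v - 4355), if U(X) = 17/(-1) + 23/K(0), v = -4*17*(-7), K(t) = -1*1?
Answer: -1303/1293 ≈ -1.0077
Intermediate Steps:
K(t) = -1
v = 476 (v = -68*(-7) = 476)
U(X) = -40 (U(X) = 17/(-1) + 23/(-1) = 17*(-1) + 23*(-1) = -17 - 23 = -40)
(U(-50) + (1868 - 1*(-2081)))/(v - 4355) = (-40 + (1868 - 1*(-2081)))/(476 - 4355) = (-40 + (1868 + 2081))/(-3879) = (-40 + 3949)*(-1/3879) = 3909*(-1/3879) = -1303/1293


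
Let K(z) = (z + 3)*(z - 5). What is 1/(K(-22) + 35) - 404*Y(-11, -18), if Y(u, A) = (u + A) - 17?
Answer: 10184033/548 ≈ 18584.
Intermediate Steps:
K(z) = (-5 + z)*(3 + z) (K(z) = (3 + z)*(-5 + z) = (-5 + z)*(3 + z))
Y(u, A) = -17 + A + u (Y(u, A) = (A + u) - 17 = -17 + A + u)
1/(K(-22) + 35) - 404*Y(-11, -18) = 1/((-15 + (-22)² - 2*(-22)) + 35) - 404*(-17 - 18 - 11) = 1/((-15 + 484 + 44) + 35) - 404*(-46) = 1/(513 + 35) + 18584 = 1/548 + 18584 = 10184033/548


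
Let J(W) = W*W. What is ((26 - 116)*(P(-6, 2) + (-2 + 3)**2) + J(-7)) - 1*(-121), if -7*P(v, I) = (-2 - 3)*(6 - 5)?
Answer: 110/7 ≈ 15.714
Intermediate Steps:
J(W) = W**2
P(v, I) = 5/7 (P(v, I) = -(-2 - 3)*(6 - 5)/7 = -(-5)/7 = -1/7*(-5) = 5/7)
((26 - 116)*(P(-6, 2) + (-2 + 3)**2) + J(-7)) - 1*(-121) = ((26 - 116)*(5/7 + (-2 + 3)**2) + (-7)**2) - 1*(-121) = (-90*(5/7 + 1**2) + 49) + 121 = (-90*(5/7 + 1) + 49) + 121 = (-90*12/7 + 49) + 121 = (-1080/7 + 49) + 121 = -737/7 + 121 = 110/7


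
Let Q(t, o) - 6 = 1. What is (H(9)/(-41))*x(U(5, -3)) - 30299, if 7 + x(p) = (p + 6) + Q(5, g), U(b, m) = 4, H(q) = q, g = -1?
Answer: -1242349/41 ≈ -30301.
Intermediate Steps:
Q(t, o) = 7 (Q(t, o) = 6 + 1 = 7)
x(p) = 6 + p (x(p) = -7 + ((p + 6) + 7) = -7 + ((6 + p) + 7) = -7 + (13 + p) = 6 + p)
(H(9)/(-41))*x(U(5, -3)) - 30299 = (9/(-41))*(6 + 4) - 30299 = (9*(-1/41))*10 - 30299 = -9/41*10 - 30299 = -90/41 - 30299 = -1242349/41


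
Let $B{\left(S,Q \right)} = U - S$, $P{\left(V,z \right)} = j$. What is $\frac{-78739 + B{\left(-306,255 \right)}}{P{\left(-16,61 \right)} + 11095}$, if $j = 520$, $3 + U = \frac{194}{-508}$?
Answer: $- \frac{19922841}{2950210} \approx -6.753$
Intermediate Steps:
$U = - \frac{859}{254}$ ($U = -3 + \frac{194}{-508} = -3 + 194 \left(- \frac{1}{508}\right) = -3 - \frac{97}{254} = - \frac{859}{254} \approx -3.3819$)
$P{\left(V,z \right)} = 520$
$B{\left(S,Q \right)} = - \frac{859}{254} - S$
$\frac{-78739 + B{\left(-306,255 \right)}}{P{\left(-16,61 \right)} + 11095} = \frac{-78739 - - \frac{76865}{254}}{520 + 11095} = \frac{-78739 + \left(- \frac{859}{254} + 306\right)}{11615} = \left(-78739 + \frac{76865}{254}\right) \frac{1}{11615} = \left(- \frac{19922841}{254}\right) \frac{1}{11615} = - \frac{19922841}{2950210}$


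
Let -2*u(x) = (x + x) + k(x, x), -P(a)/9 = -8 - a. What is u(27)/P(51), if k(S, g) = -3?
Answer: -17/354 ≈ -0.048023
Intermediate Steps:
P(a) = 72 + 9*a (P(a) = -9*(-8 - a) = 72 + 9*a)
u(x) = 3/2 - x (u(x) = -((x + x) - 3)/2 = -(2*x - 3)/2 = -(-3 + 2*x)/2 = 3/2 - x)
u(27)/P(51) = (3/2 - 1*27)/(72 + 9*51) = (3/2 - 27)/(72 + 459) = -51/2/531 = -51/2*1/531 = -17/354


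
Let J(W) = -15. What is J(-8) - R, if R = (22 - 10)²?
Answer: -159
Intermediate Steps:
R = 144 (R = 12² = 144)
J(-8) - R = -15 - 1*144 = -15 - 144 = -159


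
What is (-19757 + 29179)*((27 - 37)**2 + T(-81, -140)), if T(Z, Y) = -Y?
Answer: 2261280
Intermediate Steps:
(-19757 + 29179)*((27 - 37)**2 + T(-81, -140)) = (-19757 + 29179)*((27 - 37)**2 - 1*(-140)) = 9422*((-10)**2 + 140) = 9422*(100 + 140) = 9422*240 = 2261280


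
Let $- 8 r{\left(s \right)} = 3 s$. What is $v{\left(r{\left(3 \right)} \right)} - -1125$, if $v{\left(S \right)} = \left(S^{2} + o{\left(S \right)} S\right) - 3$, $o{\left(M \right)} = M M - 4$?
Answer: $\frac{576687}{512} \approx 1126.3$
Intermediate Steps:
$r{\left(s \right)} = - \frac{3 s}{8}$
$o{\left(M \right)} = -4 + M^{2}$ ($o{\left(M \right)} = M^{2} - 4 = -4 + M^{2}$)
$v{\left(S \right)} = -3 + S^{2} + S \left(-4 + S^{2}\right)$ ($v{\left(S \right)} = \left(S^{2} + \left(-4 + S^{2}\right) S\right) - 3 = \left(S^{2} + S \left(-4 + S^{2}\right)\right) - 3 = -3 + S^{2} + S \left(-4 + S^{2}\right)$)
$v{\left(r{\left(3 \right)} \right)} - -1125 = \left(-3 + \left(\left(- \frac{3}{8}\right) 3\right)^{2} + \left(- \frac{3}{8}\right) 3 \left(-4 + \left(\left(- \frac{3}{8}\right) 3\right)^{2}\right)\right) - -1125 = \left(-3 + \left(- \frac{9}{8}\right)^{2} - \frac{9 \left(-4 + \left(- \frac{9}{8}\right)^{2}\right)}{8}\right) + 1125 = \left(-3 + \frac{81}{64} - \frac{9 \left(-4 + \frac{81}{64}\right)}{8}\right) + 1125 = \left(-3 + \frac{81}{64} - - \frac{1575}{512}\right) + 1125 = \left(-3 + \frac{81}{64} + \frac{1575}{512}\right) + 1125 = \frac{687}{512} + 1125 = \frac{576687}{512}$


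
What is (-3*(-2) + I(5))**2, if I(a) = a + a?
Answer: 256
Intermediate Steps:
I(a) = 2*a
(-3*(-2) + I(5))**2 = (-3*(-2) + 2*5)**2 = (6 + 10)**2 = 16**2 = 256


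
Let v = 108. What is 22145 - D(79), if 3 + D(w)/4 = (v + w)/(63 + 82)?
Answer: 3212017/145 ≈ 22152.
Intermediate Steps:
D(w) = -1308/145 + 4*w/145 (D(w) = -12 + 4*((108 + w)/(63 + 82)) = -12 + 4*((108 + w)/145) = -12 + 4*((108 + w)*(1/145)) = -12 + 4*(108/145 + w/145) = -12 + (432/145 + 4*w/145) = -1308/145 + 4*w/145)
22145 - D(79) = 22145 - (-1308/145 + (4/145)*79) = 22145 - (-1308/145 + 316/145) = 22145 - 1*(-992/145) = 22145 + 992/145 = 3212017/145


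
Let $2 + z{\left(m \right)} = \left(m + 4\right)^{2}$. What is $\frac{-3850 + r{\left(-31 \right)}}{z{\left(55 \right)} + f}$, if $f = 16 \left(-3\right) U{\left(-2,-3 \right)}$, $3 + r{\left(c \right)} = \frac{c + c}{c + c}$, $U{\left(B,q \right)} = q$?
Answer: $- \frac{3852}{3623} \approx -1.0632$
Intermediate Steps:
$r{\left(c \right)} = -2$ ($r{\left(c \right)} = -3 + \frac{c + c}{c + c} = -3 + \frac{2 c}{2 c} = -3 + 2 c \frac{1}{2 c} = -3 + 1 = -2$)
$f = 144$ ($f = 16 \left(-3\right) \left(-3\right) = \left(-48\right) \left(-3\right) = 144$)
$z{\left(m \right)} = -2 + \left(4 + m\right)^{2}$ ($z{\left(m \right)} = -2 + \left(m + 4\right)^{2} = -2 + \left(4 + m\right)^{2}$)
$\frac{-3850 + r{\left(-31 \right)}}{z{\left(55 \right)} + f} = \frac{-3850 - 2}{\left(-2 + \left(4 + 55\right)^{2}\right) + 144} = - \frac{3852}{\left(-2 + 59^{2}\right) + 144} = - \frac{3852}{\left(-2 + 3481\right) + 144} = - \frac{3852}{3479 + 144} = - \frac{3852}{3623}$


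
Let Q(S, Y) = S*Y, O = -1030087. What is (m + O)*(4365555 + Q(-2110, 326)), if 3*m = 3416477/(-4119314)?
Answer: -46816170354071901545/12357942 ≈ -3.7883e+12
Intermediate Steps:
m = -3416477/12357942 (m = (3416477/(-4119314))/3 = (3416477*(-1/4119314))/3 = (⅓)*(-3416477/4119314) = -3416477/12357942 ≈ -0.27646)
(m + O)*(4365555 + Q(-2110, 326)) = (-3416477/12357942 - 1030087)*(4365555 - 2110*326) = -12729758817431*(4365555 - 687860)/12357942 = -12729758817431/12357942*3677695 = -46816170354071901545/12357942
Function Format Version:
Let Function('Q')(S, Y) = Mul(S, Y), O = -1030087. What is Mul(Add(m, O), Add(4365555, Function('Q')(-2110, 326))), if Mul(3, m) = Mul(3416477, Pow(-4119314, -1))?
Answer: Rational(-46816170354071901545, 12357942) ≈ -3.7883e+12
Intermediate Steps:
m = Rational(-3416477, 12357942) (m = Mul(Rational(1, 3), Mul(3416477, Pow(-4119314, -1))) = Mul(Rational(1, 3), Mul(3416477, Rational(-1, 4119314))) = Mul(Rational(1, 3), Rational(-3416477, 4119314)) = Rational(-3416477, 12357942) ≈ -0.27646)
Mul(Add(m, O), Add(4365555, Function('Q')(-2110, 326))) = Mul(Add(Rational(-3416477, 12357942), -1030087), Add(4365555, Mul(-2110, 326))) = Mul(Rational(-12729758817431, 12357942), Add(4365555, -687860)) = Mul(Rational(-12729758817431, 12357942), 3677695) = Rational(-46816170354071901545, 12357942)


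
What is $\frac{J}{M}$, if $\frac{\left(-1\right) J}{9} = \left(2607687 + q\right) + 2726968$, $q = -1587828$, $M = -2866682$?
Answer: $\frac{4817349}{409526} \approx 11.763$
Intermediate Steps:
$J = -33721443$ ($J = - 9 \left(\left(2607687 - 1587828\right) + 2726968\right) = - 9 \left(1019859 + 2726968\right) = \left(-9\right) 3746827 = -33721443$)
$\frac{J}{M} = - \frac{33721443}{-2866682} = \left(-33721443\right) \left(- \frac{1}{2866682}\right) = \frac{4817349}{409526}$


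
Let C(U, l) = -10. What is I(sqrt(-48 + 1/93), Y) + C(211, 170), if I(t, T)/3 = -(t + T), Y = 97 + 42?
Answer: -427 - I*sqrt(415059)/31 ≈ -427.0 - 20.782*I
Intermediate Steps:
Y = 139
I(t, T) = -3*T - 3*t (I(t, T) = 3*(-(t + T)) = 3*(-(T + t)) = 3*(-T - t) = -3*T - 3*t)
I(sqrt(-48 + 1/93), Y) + C(211, 170) = (-3*139 - 3*sqrt(-48 + 1/93)) - 10 = (-417 - 3*sqrt(-48 + 1/93)) - 10 = (-417 - I*sqrt(415059)/31) - 10 = -427 - I*sqrt(415059)/31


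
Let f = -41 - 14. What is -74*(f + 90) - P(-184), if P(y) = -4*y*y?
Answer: 132834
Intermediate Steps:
f = -55
P(y) = -4*y²
-74*(f + 90) - P(-184) = -74*(-55 + 90) - (-4)*(-184)² = -74*35 - (-4)*33856 = -2590 - 1*(-135424) = -2590 + 135424 = 132834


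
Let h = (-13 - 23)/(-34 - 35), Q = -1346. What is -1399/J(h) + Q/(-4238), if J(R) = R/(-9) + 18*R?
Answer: -8874599/59332 ≈ -149.58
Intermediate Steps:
h = 12/23 (h = -36/(-69) = -36*(-1/69) = 12/23 ≈ 0.52174)
J(R) = 161*R/9 (J(R) = R*(-⅑) + 18*R = -R/9 + 18*R = 161*R/9)
-1399/J(h) + Q/(-4238) = -1399/((161/9)*(12/23)) - 1346/(-4238) = -1399/28/3 - 1346*(-1/4238) = -1399*3/28 + 673/2119 = -4197/28 + 673/2119 = -8874599/59332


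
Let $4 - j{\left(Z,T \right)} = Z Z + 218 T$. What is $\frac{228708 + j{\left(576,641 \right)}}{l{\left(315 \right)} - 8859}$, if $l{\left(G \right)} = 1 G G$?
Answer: $- \frac{40467}{15061} \approx -2.6869$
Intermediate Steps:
$j{\left(Z,T \right)} = 4 - Z^{2} - 218 T$ ($j{\left(Z,T \right)} = 4 - \left(Z Z + 218 T\right) = 4 - \left(Z^{2} + 218 T\right) = 4 - Z^{2} - 218 T$)
$l{\left(G \right)} = G^{2}$ ($l{\left(G \right)} = G G = G^{2}$)
$\frac{228708 + j{\left(576,641 \right)}}{l{\left(315 \right)} - 8859} = \frac{228708 - 471510}{315^{2} - 8859} = \frac{228708 - 471510}{99225 - 8859} = \frac{228708 - 471510}{90366} = \left(228708 - 471510\right) \frac{1}{90366} = \left(-242802\right) \frac{1}{90366} = - \frac{40467}{15061}$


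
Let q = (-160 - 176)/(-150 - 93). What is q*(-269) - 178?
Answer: -44546/81 ≈ -549.95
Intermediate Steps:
q = 112/81 (q = -336/(-243) = -336*(-1/243) = 112/81 ≈ 1.3827)
q*(-269) - 178 = (112/81)*(-269) - 178 = -30128/81 - 178 = -44546/81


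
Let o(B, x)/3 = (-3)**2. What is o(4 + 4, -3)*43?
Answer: 1161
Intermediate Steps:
o(B, x) = 27 (o(B, x) = 3*(-3)**2 = 3*9 = 27)
o(4 + 4, -3)*43 = 27*43 = 1161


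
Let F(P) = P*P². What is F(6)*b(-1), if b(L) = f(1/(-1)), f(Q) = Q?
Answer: -216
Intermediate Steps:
F(P) = P³
b(L) = -1 (b(L) = 1/(-1) = 1*(-1) = -1)
F(6)*b(-1) = 6³*(-1) = 216*(-1) = -216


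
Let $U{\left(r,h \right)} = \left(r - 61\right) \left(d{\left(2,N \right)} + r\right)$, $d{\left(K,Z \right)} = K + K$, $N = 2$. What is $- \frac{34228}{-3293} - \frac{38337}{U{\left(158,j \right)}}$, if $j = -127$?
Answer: $\frac{137205017}{17248734} \approx 7.9545$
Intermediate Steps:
$d{\left(K,Z \right)} = 2 K$
$U{\left(r,h \right)} = \left(-61 + r\right) \left(4 + r\right)$ ($U{\left(r,h \right)} = \left(r - 61\right) \left(2 \cdot 2 + r\right) = \left(-61 + r\right) \left(4 + r\right)$)
$- \frac{34228}{-3293} - \frac{38337}{U{\left(158,j \right)}} = - \frac{34228}{-3293} - \frac{38337}{-244 + 158^{2} - 9006} = \left(-34228\right) \left(- \frac{1}{3293}\right) - \frac{38337}{-244 + 24964 - 9006} = \frac{34228}{3293} - \frac{38337}{15714} = \frac{34228}{3293} - \frac{12779}{5238} = \frac{137205017}{17248734}$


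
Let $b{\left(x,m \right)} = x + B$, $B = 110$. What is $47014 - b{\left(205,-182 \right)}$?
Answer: $46699$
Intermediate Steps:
$b{\left(x,m \right)} = 110 + x$ ($b{\left(x,m \right)} = x + 110 = 110 + x$)
$47014 - b{\left(205,-182 \right)} = 47014 - \left(110 + 205\right) = 47014 - 315 = 46699$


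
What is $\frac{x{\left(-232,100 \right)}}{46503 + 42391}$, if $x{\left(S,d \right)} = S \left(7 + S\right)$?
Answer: $\frac{26100}{44447} \approx 0.58722$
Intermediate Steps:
$\frac{x{\left(-232,100 \right)}}{46503 + 42391} = \frac{\left(-232\right) \left(7 - 232\right)}{46503 + 42391} = \frac{\left(-232\right) \left(-225\right)}{88894} = 52200 \cdot \frac{1}{88894} = \frac{26100}{44447}$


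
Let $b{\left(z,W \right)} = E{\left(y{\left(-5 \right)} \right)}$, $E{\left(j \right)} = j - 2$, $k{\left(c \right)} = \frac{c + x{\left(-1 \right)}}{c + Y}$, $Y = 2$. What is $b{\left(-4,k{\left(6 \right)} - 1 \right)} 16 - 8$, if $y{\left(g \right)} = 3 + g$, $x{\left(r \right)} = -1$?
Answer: $-72$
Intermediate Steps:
$k{\left(c \right)} = \frac{-1 + c}{2 + c}$ ($k{\left(c \right)} = \frac{c - 1}{c + 2} = \frac{-1 + c}{2 + c}$)
$E{\left(j \right)} = -2 + j$
$b{\left(z,W \right)} = -4$ ($b{\left(z,W \right)} = -2 + \left(3 - 5\right) = -2 - 2 = -4$)
$b{\left(-4,k{\left(6 \right)} - 1 \right)} 16 - 8 = \left(-4\right) 16 - 8 = -64 - 8 = -72$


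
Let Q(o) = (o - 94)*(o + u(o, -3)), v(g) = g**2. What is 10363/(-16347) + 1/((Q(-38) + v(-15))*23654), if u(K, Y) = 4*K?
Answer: -689213731807/1087192599010 ≈ -0.63394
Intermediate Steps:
Q(o) = 5*o*(-94 + o) (Q(o) = (o - 94)*(o + 4*o) = (-94 + o)*(5*o) = 5*o*(-94 + o))
10363/(-16347) + 1/((Q(-38) + v(-15))*23654) = 10363/(-16347) + 1/((5*(-38)*(-94 - 38) + (-15)**2)*23654) = 10363*(-1/16347) + (1/23654)/(5*(-38)*(-132) + 225) = -10363/16347 + (1/23654)/(25080 + 225) = -10363/16347 + (1/23654)/25305 = -10363/16347 + (1/25305)*(1/23654) = -10363/16347 + 1/598564470 = -689213731807/1087192599010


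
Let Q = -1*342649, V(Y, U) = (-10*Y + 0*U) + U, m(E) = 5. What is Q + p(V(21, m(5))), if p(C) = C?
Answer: -342854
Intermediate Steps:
V(Y, U) = U - 10*Y (V(Y, U) = (-10*Y + 0) + U = -10*Y + U = U - 10*Y)
Q = -342649
Q + p(V(21, m(5))) = -342649 + (5 - 10*21) = -342649 + (5 - 210) = -342649 - 205 = -342854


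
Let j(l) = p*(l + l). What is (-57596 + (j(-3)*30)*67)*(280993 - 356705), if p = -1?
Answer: 3447621632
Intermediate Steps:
j(l) = -2*l (j(l) = -(l + l) = -2*l)
(-57596 + (j(-3)*30)*67)*(280993 - 356705) = (-57596 + (-2*(-3)*30)*67)*(280993 - 356705) = (-57596 + (6*30)*67)*(-75712) = (-57596 + 180*67)*(-75712) = (-57596 + 12060)*(-75712) = -45536*(-75712) = 3447621632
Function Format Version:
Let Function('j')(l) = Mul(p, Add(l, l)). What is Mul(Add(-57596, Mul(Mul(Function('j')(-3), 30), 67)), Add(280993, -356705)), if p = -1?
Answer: 3447621632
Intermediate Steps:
Function('j')(l) = Mul(-2, l) (Function('j')(l) = Mul(-1, Add(l, l)) = Mul(-1, Mul(2, l)) = Mul(-2, l))
Mul(Add(-57596, Mul(Mul(Function('j')(-3), 30), 67)), Add(280993, -356705)) = Mul(Add(-57596, Mul(Mul(Mul(-2, -3), 30), 67)), Add(280993, -356705)) = Mul(Add(-57596, Mul(Mul(6, 30), 67)), -75712) = Mul(Add(-57596, Mul(180, 67)), -75712) = Mul(Add(-57596, 12060), -75712) = Mul(-45536, -75712) = 3447621632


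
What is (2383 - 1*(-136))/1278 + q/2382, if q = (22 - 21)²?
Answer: 500128/253683 ≈ 1.9715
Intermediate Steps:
q = 1 (q = 1² = 1)
(2383 - 1*(-136))/1278 + q/2382 = (2383 - 1*(-136))/1278 + 1/2382 = (2383 + 136)*(1/1278) + 1*(1/2382) = 2519*(1/1278) + 1/2382 = 2519/1278 + 1/2382 = 500128/253683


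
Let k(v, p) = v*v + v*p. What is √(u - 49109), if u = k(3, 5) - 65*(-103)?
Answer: 3*I*√4710 ≈ 205.89*I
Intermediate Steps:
k(v, p) = v² + p*v
u = 6719 (u = 3*(5 + 3) - 65*(-103) = 3*8 + 6695 = 24 + 6695 = 6719)
√(u - 49109) = √(6719 - 49109) = √(-42390) = 3*I*√4710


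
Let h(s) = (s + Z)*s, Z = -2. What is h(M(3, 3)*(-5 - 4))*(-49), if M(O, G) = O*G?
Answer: -329427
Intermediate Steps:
M(O, G) = G*O
h(s) = s*(-2 + s) (h(s) = (s - 2)*s = (-2 + s)*s = s*(-2 + s))
h(M(3, 3)*(-5 - 4))*(-49) = (((3*3)*(-5 - 4))*(-2 + (3*3)*(-5 - 4)))*(-49) = ((9*(-9))*(-2 + 9*(-9)))*(-49) = -81*(-2 - 81)*(-49) = -81*(-83)*(-49) = 6723*(-49) = -329427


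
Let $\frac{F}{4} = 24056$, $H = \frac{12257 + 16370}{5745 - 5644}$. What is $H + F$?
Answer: $\frac{9747251}{101} \approx 96507.0$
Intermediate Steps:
$H = \frac{28627}{101} \approx 283.44$
$F = 96224$ ($F = 4 \cdot 24056 = 96224$)
$H + F = \frac{28627}{101} + 96224 = \frac{9747251}{101}$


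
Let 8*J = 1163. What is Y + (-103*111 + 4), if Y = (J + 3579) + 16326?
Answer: 68971/8 ≈ 8621.4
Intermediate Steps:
J = 1163/8 (J = (⅛)*1163 = 1163/8 ≈ 145.38)
Y = 160403/8 (Y = (1163/8 + 3579) + 16326 = 29795/8 + 16326 = 160403/8 ≈ 20050.)
Y + (-103*111 + 4) = 160403/8 + (-103*111 + 4) = 160403/8 + (-11433 + 4) = 160403/8 - 11429 = 68971/8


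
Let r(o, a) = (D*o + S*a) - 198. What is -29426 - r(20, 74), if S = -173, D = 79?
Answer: -18006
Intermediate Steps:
r(o, a) = -198 - 173*a + 79*o (r(o, a) = (79*o - 173*a) - 198 = (-173*a + 79*o) - 198 = -198 - 173*a + 79*o)
-29426 - r(20, 74) = -29426 - (-198 - 173*74 + 79*20) = -29426 - (-198 - 12802 + 1580) = -29426 - 1*(-11420) = -29426 + 11420 = -18006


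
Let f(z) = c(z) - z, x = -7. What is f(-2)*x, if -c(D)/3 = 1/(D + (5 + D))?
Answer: 7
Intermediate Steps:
c(D) = -3/(5 + 2*D) (c(D) = -3/(D + (5 + D)) = -3/(5 + 2*D))
f(z) = -z - 3/(5 + 2*z) (f(z) = -3/(5 + 2*z) - z = -z - 3/(5 + 2*z))
f(-2)*x = ((-3 - 1*(-2)*(5 + 2*(-2)))/(5 + 2*(-2)))*(-7) = ((-3 - 1*(-2)*(5 - 4))/(5 - 4))*(-7) = ((-3 - 1*(-2)*1)/1)*(-7) = (1*(-3 + 2))*(-7) = (1*(-1))*(-7) = -1*(-7) = 7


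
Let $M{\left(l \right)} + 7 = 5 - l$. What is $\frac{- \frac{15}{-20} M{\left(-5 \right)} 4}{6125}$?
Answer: $\frac{9}{6125} \approx 0.0014694$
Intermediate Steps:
$M{\left(l \right)} = -2 - l$ ($M{\left(l \right)} = -7 - \left(-5 + l\right) = -2 - l$)
$\frac{- \frac{15}{-20} M{\left(-5 \right)} 4}{6125} = \frac{- \frac{15}{-20} \left(-2 - -5\right) 4}{6125} = \left(-15\right) \left(- \frac{1}{20}\right) \left(-2 + 5\right) 4 \cdot \frac{1}{6125} = \frac{3}{4} \cdot 3 \cdot 4 \cdot \frac{1}{6125} = \frac{9}{4} \cdot 4 \cdot \frac{1}{6125} = 9 \cdot \frac{1}{6125} = \frac{9}{6125}$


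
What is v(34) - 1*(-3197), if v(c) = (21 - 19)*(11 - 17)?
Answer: 3185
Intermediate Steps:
v(c) = -12 (v(c) = 2*(-6) = -12)
v(34) - 1*(-3197) = -12 - 1*(-3197) = -12 + 3197 = 3185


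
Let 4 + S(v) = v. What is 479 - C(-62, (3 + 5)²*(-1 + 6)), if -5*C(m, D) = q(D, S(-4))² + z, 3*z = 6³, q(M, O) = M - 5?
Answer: 101692/5 ≈ 20338.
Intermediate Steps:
S(v) = -4 + v
q(M, O) = -5 + M
z = 72 (z = (⅓)*6³ = (⅓)*216 = 72)
C(m, D) = -72/5 - (-5 + D)²/5 (C(m, D) = -((-5 + D)² + 72)/5 = -(72 + (-5 + D)²)/5 = -72/5 - (-5 + D)²/5)
479 - C(-62, (3 + 5)²*(-1 + 6)) = 479 - (-72/5 - (-5 + (3 + 5)²*(-1 + 6))²/5) = 479 - (-72/5 - (-5 + 8²*5)²/5) = 479 - (-72/5 - (-5 + 64*5)²/5) = 479 - (-72/5 - (-5 + 320)²/5) = 479 - (-72/5 - ⅕*315²) = 479 - (-72/5 - ⅕*99225) = 479 - (-72/5 - 19845) = 479 - 1*(-99297/5) = 479 + 99297/5 = 101692/5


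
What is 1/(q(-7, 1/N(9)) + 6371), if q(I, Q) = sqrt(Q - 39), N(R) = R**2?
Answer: 516051/3287764079 - 9*I*sqrt(3158)/3287764079 ≈ 0.00015696 - 1.5383e-7*I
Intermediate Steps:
q(I, Q) = sqrt(-39 + Q)
1/(q(-7, 1/N(9)) + 6371) = 1/(sqrt(-39 + 1/(9**2)) + 6371) = 1/(sqrt(-39 + 1/81) + 6371) = 1/(sqrt(-3158/81) + 6371) = 1/(I*sqrt(3158)/9 + 6371) = 1/(6371 + I*sqrt(3158)/9)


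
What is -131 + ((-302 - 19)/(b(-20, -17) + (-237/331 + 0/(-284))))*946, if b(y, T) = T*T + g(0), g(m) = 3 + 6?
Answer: -113403977/98401 ≈ -1152.5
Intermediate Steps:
g(m) = 9
b(y, T) = 9 + T² (b(y, T) = T*T + 9 = T² + 9 = 9 + T²)
-131 + ((-302 - 19)/(b(-20, -17) + (-237/331 + 0/(-284))))*946 = -131 + ((-302 - 19)/((9 + (-17)²) + (-237/331 + 0/(-284))))*946 = -131 - 321/((9 + 289) + (-237*1/331 + 0*(-1/284)))*946 = -131 - 321/(298 + (-237/331 + 0))*946 = -131 - 321/(298 - 237/331)*946 = -131 - 321/98401/331*946 = -131 - 321*331/98401*946 = -131 - 106251/98401*946 = -131 - 100513446/98401 = -113403977/98401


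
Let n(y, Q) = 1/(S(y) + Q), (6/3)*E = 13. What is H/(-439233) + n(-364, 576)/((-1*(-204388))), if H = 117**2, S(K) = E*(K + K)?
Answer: -3875979023675/124366851501008 ≈ -0.031166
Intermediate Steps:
E = 13/2 (E = (1/2)*13 = 13/2 ≈ 6.5000)
S(K) = 13*K (S(K) = 13*(K + K)/2 = 13*(2*K)/2 = 13*K)
H = 13689
n(y, Q) = 1/(Q + 13*y) (n(y, Q) = 1/(13*y + Q) = 1/(Q + 13*y))
H/(-439233) + n(-364, 576)/((-1*(-204388))) = 13689/(-439233) + 1/((576 + 13*(-364))*((-1*(-204388)))) = 13689*(-1/439233) + 1/((576 - 4732)*204388) = -4563/146411 + (1/204388)/(-4156) = -4563/146411 - 1/4156*1/204388 = -4563/146411 - 1/849436528 = -3875979023675/124366851501008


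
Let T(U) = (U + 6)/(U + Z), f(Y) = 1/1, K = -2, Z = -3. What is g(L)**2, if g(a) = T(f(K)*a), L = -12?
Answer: 4/25 ≈ 0.16000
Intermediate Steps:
f(Y) = 1
T(U) = (6 + U)/(-3 + U) (T(U) = (U + 6)/(U - 3) = (6 + U)/(-3 + U))
g(a) = (6 + a)/(-3 + a) (g(a) = (6 + 1*a)/(-3 + 1*a) = (6 + a)/(-3 + a))
g(L)**2 = ((6 - 12)/(-3 - 12))**2 = (-6/(-15))**2 = (-1/15*(-6))**2 = (2/5)**2 = 4/25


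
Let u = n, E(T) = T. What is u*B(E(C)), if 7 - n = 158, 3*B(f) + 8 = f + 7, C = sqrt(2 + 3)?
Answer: 151/3 - 151*sqrt(5)/3 ≈ -62.215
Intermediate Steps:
C = sqrt(5) ≈ 2.2361
B(f) = -1/3 + f/3 (B(f) = -8/3 + (f + 7)/3 = -8/3 + (7 + f)/3 = -8/3 + (7/3 + f/3) = -1/3 + f/3)
n = -151 (n = 7 - 1*158 = 7 - 158 = -151)
u = -151
u*B(E(C)) = -151*(-1/3 + sqrt(5)/3) = 151/3 - 151*sqrt(5)/3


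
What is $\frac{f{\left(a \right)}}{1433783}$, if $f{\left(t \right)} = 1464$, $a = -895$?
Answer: $\frac{1464}{1433783} \approx 0.0010211$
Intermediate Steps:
$\frac{f{\left(a \right)}}{1433783} = \frac{1464}{1433783}$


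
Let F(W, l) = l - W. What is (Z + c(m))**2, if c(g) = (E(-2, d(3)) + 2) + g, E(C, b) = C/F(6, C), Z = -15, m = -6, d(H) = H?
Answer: 5625/16 ≈ 351.56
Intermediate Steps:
E(C, b) = C/(-6 + C) (E(C, b) = C/(C - 1*6) = C/(C - 6) = C/(-6 + C))
c(g) = 9/4 + g (c(g) = (-2/(-6 - 2) + 2) + g = (-2/(-8) + 2) + g = (-2*(-1/8) + 2) + g = (1/4 + 2) + g = 9/4 + g)
(Z + c(m))**2 = (-15 + (9/4 - 6))**2 = (-15 - 15/4)**2 = (-75/4)**2 = 5625/16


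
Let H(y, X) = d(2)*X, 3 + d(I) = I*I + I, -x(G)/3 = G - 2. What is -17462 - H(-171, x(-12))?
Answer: -17588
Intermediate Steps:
x(G) = 6 - 3*G (x(G) = -3*(G - 2) = -3*(-2 + G) = 6 - 3*G)
d(I) = -3 + I + I² (d(I) = -3 + (I*I + I) = -3 + (I² + I) = -3 + (I + I²) = -3 + I + I²)
H(y, X) = 3*X (H(y, X) = (-3 + 2 + 2²)*X = (-3 + 2 + 4)*X = 3*X)
-17462 - H(-171, x(-12)) = -17462 - 3*(6 - 3*(-12)) = -17462 - 3*(6 + 36) = -17462 - 3*42 = -17462 - 1*126 = -17462 - 126 = -17588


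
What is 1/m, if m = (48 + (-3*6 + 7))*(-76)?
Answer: -1/2812 ≈ -0.00035562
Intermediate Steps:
m = -2812 (m = (48 + (-18 + 7))*(-76) = (48 - 11)*(-76) = 37*(-76) = -2812)
1/m = 1/(-2812) = -1/2812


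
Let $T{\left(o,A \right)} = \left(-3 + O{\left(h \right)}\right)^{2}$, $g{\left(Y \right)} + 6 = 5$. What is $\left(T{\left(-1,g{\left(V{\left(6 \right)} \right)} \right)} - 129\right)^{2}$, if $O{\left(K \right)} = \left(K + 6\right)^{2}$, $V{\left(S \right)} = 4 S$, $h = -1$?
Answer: $126025$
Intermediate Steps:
$g{\left(Y \right)} = -1$ ($g{\left(Y \right)} = -6 + 5 = -1$)
$O{\left(K \right)} = \left(6 + K\right)^{2}$
$T{\left(o,A \right)} = 484$ ($T{\left(o,A \right)} = \left(-3 + \left(6 - 1\right)^{2}\right)^{2} = \left(-3 + 5^{2}\right)^{2} = \left(-3 + 25\right)^{2} = 22^{2} = 484$)
$\left(T{\left(-1,g{\left(V{\left(6 \right)} \right)} \right)} - 129\right)^{2} = \left(484 - 129\right)^{2} = 355^{2} = 126025$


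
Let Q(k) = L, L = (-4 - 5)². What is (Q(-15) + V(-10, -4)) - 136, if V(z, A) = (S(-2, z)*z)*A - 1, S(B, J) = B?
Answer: -136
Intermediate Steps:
L = 81 (L = (-9)² = 81)
V(z, A) = -1 - 2*A*z (V(z, A) = (-2*z)*A - 1 = -2*A*z - 1 = -1 - 2*A*z)
Q(k) = 81
(Q(-15) + V(-10, -4)) - 136 = (81 + (-1 - 2*(-4)*(-10))) - 136 = (81 + (-1 - 80)) - 136 = (81 - 81) - 136 = 0 - 136 = -136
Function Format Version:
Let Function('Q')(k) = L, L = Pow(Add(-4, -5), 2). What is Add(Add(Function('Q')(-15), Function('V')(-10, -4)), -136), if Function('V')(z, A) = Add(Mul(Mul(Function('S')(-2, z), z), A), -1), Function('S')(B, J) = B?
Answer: -136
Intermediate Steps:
L = 81 (L = Pow(-9, 2) = 81)
Function('V')(z, A) = Add(-1, Mul(-2, A, z)) (Function('V')(z, A) = Add(Mul(Mul(-2, z), A), -1) = Add(Mul(-2, A, z), -1) = Add(-1, Mul(-2, A, z)))
Function('Q')(k) = 81
Add(Add(Function('Q')(-15), Function('V')(-10, -4)), -136) = Add(Add(81, Add(-1, Mul(-2, -4, -10))), -136) = Add(Add(81, Add(-1, -80)), -136) = Add(Add(81, -81), -136) = Add(0, -136) = -136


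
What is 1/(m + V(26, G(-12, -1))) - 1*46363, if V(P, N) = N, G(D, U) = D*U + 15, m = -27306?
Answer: -1264736278/27279 ≈ -46363.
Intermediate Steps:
G(D, U) = 15 + D*U
1/(m + V(26, G(-12, -1))) - 1*46363 = 1/(-27306 + (15 - 12*(-1))) - 1*46363 = 1/(-27306 + (15 + 12)) - 46363 = 1/(-27306 + 27) - 46363 = 1/(-27279) - 46363 = -1/27279 - 46363 = -1264736278/27279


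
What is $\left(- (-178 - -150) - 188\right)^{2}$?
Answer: $25600$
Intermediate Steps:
$\left(- (-178 - -150) - 188\right)^{2} = \left(- (-178 + 150) - 188\right)^{2} = \left(\left(-1\right) \left(-28\right) - 188\right)^{2} = \left(28 - 188\right)^{2} = \left(-160\right)^{2} = 25600$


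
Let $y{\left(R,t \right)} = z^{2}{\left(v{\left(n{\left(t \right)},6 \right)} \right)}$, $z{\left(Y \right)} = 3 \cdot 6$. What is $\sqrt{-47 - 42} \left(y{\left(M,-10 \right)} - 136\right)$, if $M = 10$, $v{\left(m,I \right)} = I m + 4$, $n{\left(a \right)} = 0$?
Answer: $188 i \sqrt{89} \approx 1773.6 i$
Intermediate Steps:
$v{\left(m,I \right)} = 4 + I m$
$z{\left(Y \right)} = 18$
$y{\left(R,t \right)} = 324$ ($y{\left(R,t \right)} = 18^{2} = 324$)
$\sqrt{-47 - 42} \left(y{\left(M,-10 \right)} - 136\right) = \sqrt{-47 - 42} \left(324 - 136\right) = \sqrt{-89} \cdot 188 = i \sqrt{89} \cdot 188 = 188 i \sqrt{89}$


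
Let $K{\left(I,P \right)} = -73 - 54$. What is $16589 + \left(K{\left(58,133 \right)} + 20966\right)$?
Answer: $37428$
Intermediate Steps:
$K{\left(I,P \right)} = -127$ ($K{\left(I,P \right)} = -73 - 54 = -127$)
$16589 + \left(K{\left(58,133 \right)} + 20966\right) = 16589 + \left(-127 + 20966\right) = 16589 + 20839 = 37428$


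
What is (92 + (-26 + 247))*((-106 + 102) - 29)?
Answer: -10329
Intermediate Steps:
(92 + (-26 + 247))*((-106 + 102) - 29) = (92 + 221)*(-4 - 29) = 313*(-33) = -10329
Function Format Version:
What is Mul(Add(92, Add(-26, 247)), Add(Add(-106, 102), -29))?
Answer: -10329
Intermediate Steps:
Mul(Add(92, Add(-26, 247)), Add(Add(-106, 102), -29)) = Mul(Add(92, 221), Add(-4, -29)) = Mul(313, -33) = -10329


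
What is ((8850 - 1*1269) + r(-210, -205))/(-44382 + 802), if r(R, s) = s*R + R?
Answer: -50421/43580 ≈ -1.1570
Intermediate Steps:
r(R, s) = R + R*s (r(R, s) = R*s + R = R + R*s)
((8850 - 1*1269) + r(-210, -205))/(-44382 + 802) = ((8850 - 1*1269) - 210*(1 - 205))/(-44382 + 802) = ((8850 - 1269) - 210*(-204))/(-43580) = (7581 + 42840)*(-1/43580) = 50421*(-1/43580) = -50421/43580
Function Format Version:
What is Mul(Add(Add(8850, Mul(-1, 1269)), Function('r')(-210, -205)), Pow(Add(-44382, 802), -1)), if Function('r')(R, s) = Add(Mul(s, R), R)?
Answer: Rational(-50421, 43580) ≈ -1.1570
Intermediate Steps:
Function('r')(R, s) = Add(R, Mul(R, s)) (Function('r')(R, s) = Add(Mul(R, s), R) = Add(R, Mul(R, s)))
Mul(Add(Add(8850, Mul(-1, 1269)), Function('r')(-210, -205)), Pow(Add(-44382, 802), -1)) = Mul(Add(Add(8850, Mul(-1, 1269)), Mul(-210, Add(1, -205))), Pow(Add(-44382, 802), -1)) = Mul(Add(Add(8850, -1269), Mul(-210, -204)), Pow(-43580, -1)) = Mul(Add(7581, 42840), Rational(-1, 43580)) = Mul(50421, Rational(-1, 43580)) = Rational(-50421, 43580)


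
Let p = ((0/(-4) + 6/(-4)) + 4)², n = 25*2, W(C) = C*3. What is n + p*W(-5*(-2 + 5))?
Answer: -925/4 ≈ -231.25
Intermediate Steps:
W(C) = 3*C
n = 50
p = 25/4 (p = ((0*(-¼) + 6*(-¼)) + 4)² = ((0 - 3/2) + 4)² = (-3/2 + 4)² = (5/2)² = 25/4 ≈ 6.2500)
n + p*W(-5*(-2 + 5)) = 50 + 25*(3*(-5*(-2 + 5)))/4 = 50 + 25*(3*(-5*3))/4 = 50 + 25*(3*(-15))/4 = 50 + (25/4)*(-45) = 50 - 1125/4 = -925/4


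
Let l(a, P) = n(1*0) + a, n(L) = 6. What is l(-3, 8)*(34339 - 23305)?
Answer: 33102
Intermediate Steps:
l(a, P) = 6 + a
l(-3, 8)*(34339 - 23305) = (6 - 3)*(34339 - 23305) = 3*11034 = 33102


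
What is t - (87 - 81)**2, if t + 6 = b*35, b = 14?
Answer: 448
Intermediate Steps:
t = 484 (t = -6 + 14*35 = -6 + 490 = 484)
t - (87 - 81)**2 = 484 - (87 - 81)**2 = 484 - 1*6**2 = 484 - 1*36 = 484 - 36 = 448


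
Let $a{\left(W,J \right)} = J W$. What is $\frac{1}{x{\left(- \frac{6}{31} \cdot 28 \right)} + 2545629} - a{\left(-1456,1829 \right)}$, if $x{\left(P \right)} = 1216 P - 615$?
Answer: $\frac{209556410385535}{78691146} \approx 2.663 \cdot 10^{6}$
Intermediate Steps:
$x{\left(P \right)} = -615 + 1216 P$
$\frac{1}{x{\left(- \frac{6}{31} \cdot 28 \right)} + 2545629} - a{\left(-1456,1829 \right)} = \frac{1}{\left(-615 + 1216 - \frac{6}{31} \cdot 28\right) + 2545629} - 1829 \left(-1456\right) = \frac{1}{\left(-615 + 1216 \left(-6\right) \frac{1}{31} \cdot 28\right) + 2545629} - -2663024 = \frac{1}{\left(-615 + 1216 \left(\left(- \frac{6}{31}\right) 28\right)\right) + 2545629} + 2663024 = \frac{1}{\left(-615 + 1216 \left(- \frac{168}{31}\right)\right) + 2545629} + 2663024 = \frac{1}{\left(-615 - \frac{204288}{31}\right) + 2545629} + 2663024 = \frac{1}{- \frac{223353}{31} + 2545629} + 2663024 = \frac{1}{\frac{78691146}{31}} + 2663024 = \frac{31}{78691146} + 2663024 = \frac{209556410385535}{78691146}$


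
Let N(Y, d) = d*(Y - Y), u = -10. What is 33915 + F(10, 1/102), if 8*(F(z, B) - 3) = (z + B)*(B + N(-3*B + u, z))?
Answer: 2823063997/83232 ≈ 33918.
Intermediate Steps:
N(Y, d) = 0 (N(Y, d) = d*0 = 0)
F(z, B) = 3 + B*(B + z)/8 (F(z, B) = 3 + ((z + B)*(B + 0))/8 = 3 + ((B + z)*B)/8 = 3 + (B*(B + z))/8 = 3 + B*(B + z)/8)
33915 + F(10, 1/102) = 33915 + (3 + (1/102)**2/8 + (1/8)*10/102) = 33915 + (3 + (1/102)**2/8 + (1/8)*(1/102)*10) = 33915 + (3 + (1/8)*(1/10404) + 5/408) = 33915 + (3 + 1/83232 + 5/408) = 33915 + 250717/83232 = 2823063997/83232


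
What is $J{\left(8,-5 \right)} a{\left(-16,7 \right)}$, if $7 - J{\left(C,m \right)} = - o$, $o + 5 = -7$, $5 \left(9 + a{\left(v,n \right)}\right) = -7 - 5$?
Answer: $57$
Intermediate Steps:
$a{\left(v,n \right)} = - \frac{57}{5}$ ($a{\left(v,n \right)} = -9 + \frac{-7 - 5}{5} = -9 + \frac{1}{5} \left(-12\right) = -9 - \frac{12}{5} = - \frac{57}{5}$)
$o = -12$ ($o = -5 - 7 = -12$)
$J{\left(C,m \right)} = -5$ ($J{\left(C,m \right)} = 7 - \left(-1\right) \left(-12\right) = 7 - 12 = -5$)
$J{\left(8,-5 \right)} a{\left(-16,7 \right)} = \left(-5\right) \left(- \frac{57}{5}\right) = 57$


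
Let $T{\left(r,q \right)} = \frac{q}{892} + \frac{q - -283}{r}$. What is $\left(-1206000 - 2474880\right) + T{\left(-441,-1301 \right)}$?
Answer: $- \frac{1447954793045}{393372} \approx -3.6809 \cdot 10^{6}$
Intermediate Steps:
$T{\left(r,q \right)} = \frac{q}{892} + \frac{283 + q}{r}$ ($T{\left(r,q \right)} = q \frac{1}{892} + \frac{q + 283}{r} = \frac{q}{892} + \frac{283 + q}{r}$)
$\left(-1206000 - 2474880\right) + T{\left(-441,-1301 \right)} = \left(-1206000 - 2474880\right) + \frac{283 - 1301 + \frac{1}{892} \left(-1301\right) \left(-441\right)}{-441} = -3680880 - \frac{283 - 1301 + \frac{573741}{892}}{441} = -3680880 - - \frac{334315}{393372} = -3680880 + \frac{334315}{393372} = - \frac{1447954793045}{393372}$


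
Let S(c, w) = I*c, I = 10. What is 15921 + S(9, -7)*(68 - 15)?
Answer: 20691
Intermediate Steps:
S(c, w) = 10*c
15921 + S(9, -7)*(68 - 15) = 15921 + (10*9)*(68 - 15) = 15921 + 90*53 = 15921 + 4770 = 20691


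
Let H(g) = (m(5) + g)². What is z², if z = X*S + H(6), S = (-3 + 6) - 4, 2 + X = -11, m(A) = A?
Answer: 17956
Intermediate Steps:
X = -13 (X = -2 - 11 = -13)
H(g) = (5 + g)²
S = -1 (S = 3 - 4 = -1)
z = 134 (z = -13*(-1) + (5 + 6)² = 13 + 11² = 13 + 121 = 134)
z² = 134² = 17956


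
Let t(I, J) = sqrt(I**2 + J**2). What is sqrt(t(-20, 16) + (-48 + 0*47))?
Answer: 2*sqrt(-12 + sqrt(41)) ≈ 4.7315*I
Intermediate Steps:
sqrt(t(-20, 16) + (-48 + 0*47)) = sqrt(sqrt((-20)**2 + 16**2) + (-48 + 0*47)) = sqrt(sqrt(400 + 256) + (-48 + 0)) = sqrt(sqrt(656) - 48) = sqrt(4*sqrt(41) - 48) = sqrt(-48 + 4*sqrt(41))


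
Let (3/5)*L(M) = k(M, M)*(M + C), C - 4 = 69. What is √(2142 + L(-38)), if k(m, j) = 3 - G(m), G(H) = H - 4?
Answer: √4767 ≈ 69.043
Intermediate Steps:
G(H) = -4 + H
C = 73 (C = 4 + 69 = 73)
k(m, j) = 7 - m (k(m, j) = 3 - (-4 + m) = 3 + (4 - m) = 7 - m)
L(M) = 5*(7 - M)*(73 + M)/3 (L(M) = 5*((7 - M)*(M + 73))/3 = 5*((7 - M)*(73 + M))/3 = 5*(7 - M)*(73 + M)/3)
√(2142 + L(-38)) = √(2142 - 5*(-7 - 38)*(73 - 38)/3) = √(2142 - 5/3*(-45)*35) = √(2142 + 2625) = √4767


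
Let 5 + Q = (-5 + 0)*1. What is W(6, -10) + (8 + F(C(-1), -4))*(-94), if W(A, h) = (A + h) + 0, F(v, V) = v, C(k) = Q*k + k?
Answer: -1602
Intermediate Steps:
Q = -10 (Q = -5 + (-5 + 0)*1 = -5 - 5*1 = -5 - 5 = -10)
C(k) = -9*k (C(k) = -10*k + k = -9*k)
W(A, h) = A + h
W(6, -10) + (8 + F(C(-1), -4))*(-94) = (6 - 10) + (8 - 9*(-1))*(-94) = -4 + (8 + 9)*(-94) = -4 + 17*(-94) = -4 - 1598 = -1602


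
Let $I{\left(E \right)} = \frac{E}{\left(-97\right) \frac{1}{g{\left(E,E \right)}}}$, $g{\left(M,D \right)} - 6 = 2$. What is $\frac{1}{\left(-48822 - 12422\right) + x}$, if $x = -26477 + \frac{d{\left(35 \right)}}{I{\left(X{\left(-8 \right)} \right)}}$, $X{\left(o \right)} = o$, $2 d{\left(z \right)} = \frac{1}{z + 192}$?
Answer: $- \frac{29056}{2548821279} \approx -1.14 \cdot 10^{-5}$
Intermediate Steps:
$g{\left(M,D \right)} = 8$ ($g{\left(M,D \right)} = 6 + 2 = 8$)
$d{\left(z \right)} = \frac{1}{2 \left(192 + z\right)}$ ($d{\left(z \right)} = \frac{1}{2 \left(z + 192\right)} = \frac{1}{2 \left(192 + z\right)}$)
$I{\left(E \right)} = - \frac{8 E}{97}$ ($I{\left(E \right)} = \frac{E}{\left(-97\right) \frac{1}{8}} = \frac{E}{- \frac{97}{8}} = E \left(- \frac{8}{97}\right) = - \frac{8 E}{97}$)
$x = - \frac{769315615}{29056}$ ($x = -26477 + \frac{\frac{1}{2} \frac{1}{192 + 35}}{\left(- \frac{8}{97}\right) \left(-8\right)} = -26477 + \frac{\frac{1}{2} \cdot \frac{1}{227}}{\frac{64}{97}} = -26477 + \frac{1}{2} \cdot \frac{1}{227} \cdot \frac{97}{64} = -26477 + \frac{1}{454} \cdot \frac{97}{64} = -26477 + \frac{97}{29056} = - \frac{769315615}{29056} \approx -26477.0$)
$\frac{1}{\left(-48822 - 12422\right) + x} = \frac{1}{\left(-48822 - 12422\right) - \frac{769315615}{29056}} = \frac{1}{-61244 - \frac{769315615}{29056}} = \frac{1}{- \frac{2548821279}{29056}} = - \frac{29056}{2548821279}$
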